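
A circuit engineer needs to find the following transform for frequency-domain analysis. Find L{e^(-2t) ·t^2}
First shifting: L{e^(at)f(t)} = F(s-a)
L{t^2} = 2/s^3
Shift s → s+2: 2/(s+2)^3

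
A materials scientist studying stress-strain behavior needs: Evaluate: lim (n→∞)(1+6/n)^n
This is the definition of e^6: lim(1 + 6/n)^n = e^6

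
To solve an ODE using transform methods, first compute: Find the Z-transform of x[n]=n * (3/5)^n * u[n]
Using the property Z{n*a^n*u[n]}=az/(z-a)^2
With a=3/5: X(z)=(3/5)z/(z - 3/5)^2, |z| > 3/5

Answer: (3/5)z/(z - 3/5)^2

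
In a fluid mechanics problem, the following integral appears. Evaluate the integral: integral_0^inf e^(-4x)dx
integral_0^inf e^(-4x) dx = [-1/4*e^(-4x)]_0^inf
= 0 - (-1/4) = 1/4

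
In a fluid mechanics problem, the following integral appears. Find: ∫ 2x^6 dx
Using power rule: ∫ 2x^6 dx=2/7 x^7+C=(2/7)x^7+C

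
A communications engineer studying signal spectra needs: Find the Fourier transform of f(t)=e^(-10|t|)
Using the standard pair: F{e^(-a|t|)} = 2a/(a^2+omega^2)
With a = 10: F(omega) = 20/(100+omega^2)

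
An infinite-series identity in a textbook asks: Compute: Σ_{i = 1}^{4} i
Using formula: Σ i^1 = n(n+1)/2 = 4·5/2 = 10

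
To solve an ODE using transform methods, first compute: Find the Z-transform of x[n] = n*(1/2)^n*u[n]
Using the property Z{n*a^n*u[n]} = az/(z-a)^2
With a = 1/2: X(z) = (1/2)z/(z - 1/2)^2, |z| > 1/2

Answer: (1/2)z/(z - 1/2)^2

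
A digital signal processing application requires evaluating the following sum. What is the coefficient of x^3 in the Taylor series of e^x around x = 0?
Taylor series of e^x=Σ x^n/n!
Coefficient of x^3=1/3!=1/6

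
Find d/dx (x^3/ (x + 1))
Quotient rule: (f/g)' = (f'g - fg')/g²
f = x^3, f' = 3x^2
g = x+1, g' = 1

Answer: (3x^2·(x+1) - x^3)/(x+1)²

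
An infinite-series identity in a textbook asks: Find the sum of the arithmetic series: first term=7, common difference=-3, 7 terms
Last term: a_n = 7+(7-1)·-3 = -11
Sum = n(a_1+a_n)/2 = 7(7+(-11))/2 = -14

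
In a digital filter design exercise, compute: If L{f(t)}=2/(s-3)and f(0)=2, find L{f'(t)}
L{f'(t)} = s·F(s) - f(0) = 2s/(s-3)-2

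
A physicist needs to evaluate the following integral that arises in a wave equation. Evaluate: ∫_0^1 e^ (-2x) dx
Antiderivative: (1/(-2))e^(-2x)
Evaluate: (1/(-2))(e^-2 - 1)

Answer: (e^-2 - 1)/(-2)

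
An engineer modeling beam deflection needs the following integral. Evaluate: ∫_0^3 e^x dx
Antiderivative: e^x
Evaluate: (e^3 - 1)

Answer: e^3 - 1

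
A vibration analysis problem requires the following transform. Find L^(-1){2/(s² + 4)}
L^(-1){w/(s²+w²)}=sin(wt)
Here w=2

Answer: sin(2t)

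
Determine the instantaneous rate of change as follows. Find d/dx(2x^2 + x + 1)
Power rule: d/dx(ax^n) = n·a·x^(n-1)
Term by term: 4·x + 1

Answer: 4x + 1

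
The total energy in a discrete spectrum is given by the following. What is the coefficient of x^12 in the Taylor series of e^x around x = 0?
Taylor series of e^x=Σ x^n/n!
Coefficient of x^12=1/12!=1/479001600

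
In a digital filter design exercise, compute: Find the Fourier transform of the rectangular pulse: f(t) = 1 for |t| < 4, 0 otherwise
F(omega)=integral from -4 to 4 of e^(-j * omega * t) dt
=2 * sin(4 * omega)/omega=8 * sinc(4 * omega/pi)

Answer: 2 * sin(4 * omega)/omega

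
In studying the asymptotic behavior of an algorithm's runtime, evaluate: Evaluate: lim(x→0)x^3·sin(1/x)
Squeeze theorem: -|x^3| ≤ x^3·sin(1/x) ≤ |x^3|
Since x^3 → 0 as x → 0, by squeeze theorem the limit is 0

Answer: 0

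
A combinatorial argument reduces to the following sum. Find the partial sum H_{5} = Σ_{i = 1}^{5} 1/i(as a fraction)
H_5 = 1 + 1/2 + 1/3 + ... + 1/5
= 137/60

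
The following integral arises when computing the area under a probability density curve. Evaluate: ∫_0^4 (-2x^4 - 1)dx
Step 1: Find antiderivative F(x)=(-2/5)x^5 - x
Step 2: F(4) - F(0)=-2068/5 - (0)=-2068/5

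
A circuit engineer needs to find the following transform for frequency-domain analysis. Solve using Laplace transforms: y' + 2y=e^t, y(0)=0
Take L: sY - 0+2Y=1/(s-1)
Y(s+2)=1/(s-1)+0
Y=1/((s-1)(s+2))+0/(s+2)
Partial fractions: 1/((s-1)(s+2))=(1/3)/(s-1) - (1/3)/(s+2)
So Y=(1/3)/(s-1) - (1/3)/(s+2)
Inverse Laplace transform (L^(-1){1/(s-1)}=e^t, L^(-1){1/(s+2)}=e^(-2t)):

Answer: y(t)=(1/3)·e^t - (1/3)·e^(-2t)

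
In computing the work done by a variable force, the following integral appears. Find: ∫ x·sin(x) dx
By parts: u = x, dv = sin(x) dx
du = dx, v = -cos(x)
= -x·cos(x)+sin(x)+C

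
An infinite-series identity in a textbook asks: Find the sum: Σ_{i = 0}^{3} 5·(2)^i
Geometric series: S=a(1 - r^n)/(1 - r)
a=5, r=2, n=4
S=5(1 - 16)/-1=75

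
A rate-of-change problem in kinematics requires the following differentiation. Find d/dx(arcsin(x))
d/dx[arcsin(u)]=u'/√(1-u²), u=x, u'=1

Answer: 1/√(1-x²)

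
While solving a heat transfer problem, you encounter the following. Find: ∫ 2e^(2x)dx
Since d/dx[e^(2x)] = 2e^(2x), we get 1 e^(2x)+C

Answer: e^(2x)+C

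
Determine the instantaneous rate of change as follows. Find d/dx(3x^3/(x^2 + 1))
Quotient rule: (f/g)'=(f'g - fg')/g²
f=3x^3, f'=9x^2
g=x^2 + 1, g'=2x

Answer: (9x^2·(x^2 + 1) - 6x^4)/(x^2 + 1)²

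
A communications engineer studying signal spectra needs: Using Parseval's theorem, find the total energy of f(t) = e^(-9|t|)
Parseval's theorem: E = integral |f(t)|^2 dt = (1/2pi) integral |F(omega)|^2 domega
E = integral_{-inf}^{inf} e^(-18|t|) dt = 2 * integral_0^inf e^(-18t) dt = 2/(2 * 9) = 1/9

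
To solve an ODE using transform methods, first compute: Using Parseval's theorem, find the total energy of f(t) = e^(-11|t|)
Parseval's theorem: E=integral |f(t)|^2 dt=(1/2pi) integral |F(omega)|^2 domega
E=integral_{-inf}^{inf} e^(-22|t|) dt=2 * integral_0^inf e^(-22t) dt=2/(2 * 11)=1/11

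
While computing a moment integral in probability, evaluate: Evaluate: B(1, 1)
B(x,y) = Γ(x)Γ(y)/Γ(x+y) = (x-1)!(y-1)!/(x+y-1)!
B(1,1) = 0!·0!/1! = 1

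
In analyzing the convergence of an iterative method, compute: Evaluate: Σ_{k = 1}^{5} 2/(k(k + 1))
Partial fractions: 2/(k(k + 1)) = 2/k - 2/(k + 1)
Telescoping sum: 2(1 - 1/6) = 2·5/6

Answer: 5/3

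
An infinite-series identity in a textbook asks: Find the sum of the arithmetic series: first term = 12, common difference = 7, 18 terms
Last term: a_n = 12+(18-1)·7 = 131
Sum = n(a_1+a_n)/2 = 18(12+131)/2 = 1287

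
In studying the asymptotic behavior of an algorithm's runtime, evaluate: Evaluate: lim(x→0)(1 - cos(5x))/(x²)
Using 1-cos(u) ≈ u²/2 for small u:
(1-cos(5x)) ≈ (5x)²/2=25x²/2
So limit=25/(2·1)=25/2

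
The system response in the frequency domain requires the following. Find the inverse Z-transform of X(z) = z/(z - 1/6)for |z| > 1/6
Standard pair: z/(z-a) <-> a^n*u[n] for causal signals
With a = 1/6: x[n] = (1/6)^n*u[n]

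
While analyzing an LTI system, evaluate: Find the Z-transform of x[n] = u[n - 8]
Using the time-shift property: Z{u[n-8]} = z^(-8)*z/(z-1)
= z^(-7)/(z-1)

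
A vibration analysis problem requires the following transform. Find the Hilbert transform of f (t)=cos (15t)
The Hilbert transform shifts each frequency component by -pi/2.
H{cos(wt)}=sin(wt)
With w=15: H{cos(15t)}=sin(15t)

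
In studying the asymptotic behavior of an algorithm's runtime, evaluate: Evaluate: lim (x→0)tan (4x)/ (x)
tan(u) ≈ u for small u:
tan(4x)/(x) ≈ 4x/(x)=4/1

Answer: 4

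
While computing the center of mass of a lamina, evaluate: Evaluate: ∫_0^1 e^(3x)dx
Antiderivative: (1/3)e^(3x)
Evaluate: (1/3)(e^3 - 1)

Answer: (e^3 - 1)/3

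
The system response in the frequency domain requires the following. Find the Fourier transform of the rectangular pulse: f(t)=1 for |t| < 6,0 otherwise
F(omega) = integral from -6 to 6 of e^(-j*omega*t) dt
= 2*sin(6*omega)/omega = 12*sinc(6*omega/pi)

Answer: 2*sin(6*omega)/omega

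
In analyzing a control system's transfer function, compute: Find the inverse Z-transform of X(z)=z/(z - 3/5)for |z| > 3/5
Standard pair: z/(z-a) <-> a^n * u[n] for causal signals
With a = 3/5: x[n] = (3/5)^n * u[n]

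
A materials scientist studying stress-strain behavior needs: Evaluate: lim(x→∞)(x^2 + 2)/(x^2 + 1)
Divide numerator and denominator by x^2:
lim (1 + 2/x^2)/(1 + 1/x^2)=1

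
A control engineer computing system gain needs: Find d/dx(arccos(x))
d/dx[arccos(u)]=-u'/√(1-u²), u=x, u'=1

Answer: -1/√(1-x²)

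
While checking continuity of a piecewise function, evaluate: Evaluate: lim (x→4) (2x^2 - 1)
Polynomial is continuous, so substitute x=4:
2·4^2 - 1=31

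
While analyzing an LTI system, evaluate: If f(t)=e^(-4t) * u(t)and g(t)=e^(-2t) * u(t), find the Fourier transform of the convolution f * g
By the convolution theorem: F{f * g}=F(omega) * G(omega)
F(omega)=1/(4+j * omega), G(omega)=1/(2+j * omega)
F{f * g}=1/((4+j * omega)(2+j * omega))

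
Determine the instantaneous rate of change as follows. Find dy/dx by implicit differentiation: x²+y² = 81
Differentiate both sides: 2x+2y·(dy/dx) = 0
Solve: dy/dx = -2x/(2y) = -x/y

Answer: dy/dx = -x/y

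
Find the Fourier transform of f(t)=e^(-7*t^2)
The Fourier transform of a Gaussian e^(-a * t^2) is sqrt(pi/a) * e^(-omega^2/(4a)).
With a = 7: F(omega) = sqrt(pi/7) * e^(-omega^2/28)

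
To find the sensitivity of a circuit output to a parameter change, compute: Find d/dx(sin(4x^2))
Chain rule: d/dx[sin(u)] = cos(u)·u' where u = 4x^2
u' = 8x

Answer: 8x·cos(4x^2)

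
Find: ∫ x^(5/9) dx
Power rule: ∫ x^(5/9) dx=x^(14/9)/(14/9)+C

Answer: (9/14)·x^(14/9)+C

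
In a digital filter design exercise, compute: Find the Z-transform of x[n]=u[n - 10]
Using the time-shift property: Z{u[n-10]}=z^(-10) * z/(z-1)
=z^(-9)/(z-1)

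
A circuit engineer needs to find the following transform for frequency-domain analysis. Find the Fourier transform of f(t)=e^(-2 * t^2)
The Fourier transform of a Gaussian e^(-a*t^2) is sqrt(pi/a)*e^(-omega^2/(4a)).
With a=2: F(omega)=sqrt(pi/2)*e^(-omega^2/8)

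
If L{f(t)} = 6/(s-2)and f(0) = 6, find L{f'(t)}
L{f'(t)} = s·F(s) - f(0) = 6s/(s-2)-6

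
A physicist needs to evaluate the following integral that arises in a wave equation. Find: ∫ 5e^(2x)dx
Since d/dx[e^(2x)]=2e^(2x), we get 5/2 e^(2x) + C

Answer: (5/2)e^(2x) + C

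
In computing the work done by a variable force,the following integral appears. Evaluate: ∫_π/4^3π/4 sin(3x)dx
Antiderivative: -cos(3x)/3
Evaluate at bounds: [-cos(3·3π/4)/3] - [-cos(3·π/4)/3]
=(-(√2/2)+(-√2/2))/3=-√2/3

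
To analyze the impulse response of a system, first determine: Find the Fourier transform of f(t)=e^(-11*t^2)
The Fourier transform of a Gaussian e^(-a * t^2) is sqrt(pi/a) * e^(-omega^2/(4a)).
With a = 11: F(omega) = sqrt(pi/11) * e^(-omega^2/44)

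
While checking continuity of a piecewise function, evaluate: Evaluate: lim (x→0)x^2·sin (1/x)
Squeeze theorem: -|x^2| ≤ x^2·sin(1/x) ≤ |x^2|
Since x^2 → 0 as x → 0, by squeeze theorem the limit is 0

Answer: 0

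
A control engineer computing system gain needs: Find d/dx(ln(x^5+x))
Chain rule: d/dx[ln(u)] = u'/u where u = x^5 + x
u' = 5x^4 + 1

Answer: (5x^4 + 1)/(x^5 + x)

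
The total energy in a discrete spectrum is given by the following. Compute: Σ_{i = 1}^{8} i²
Using formula: Σ i^2=n(n + 1)(2n + 1)/6=8·9·17/6=204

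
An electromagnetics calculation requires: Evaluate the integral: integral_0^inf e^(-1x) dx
integral_0^inf e^(-1x) dx=[-1/1 * e^(-1x)]_0^inf
=0 - (-1/1)=1/1

Answer: 1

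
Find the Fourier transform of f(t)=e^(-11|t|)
Using the standard pair: F{e^(-a|t|)} = 2a/(a^2 + omega^2)
With a = 11: F(omega) = 22/(121 + omega^2)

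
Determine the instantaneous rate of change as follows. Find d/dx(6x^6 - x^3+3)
Power rule: d/dx(ax^n) = n·a·x^(n-1)
Term by term: 36·x^5-3·x^2

Answer: 36x^5-3x^2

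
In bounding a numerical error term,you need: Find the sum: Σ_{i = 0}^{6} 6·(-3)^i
Geometric series: S=a(1 - r^n)/(1 - r)
a=6, r=-3, n=7
S=6(1 + 2187)/4=3282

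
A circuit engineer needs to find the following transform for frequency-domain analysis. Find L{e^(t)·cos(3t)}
First shifting: L{e^(at)f(t)} = F(s-a)
L{cos(3t)} = s/(s² + 9)
Shift: (s-1)/((s-1)² + 9)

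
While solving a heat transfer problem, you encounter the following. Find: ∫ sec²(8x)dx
Since d/dx[tan(8x)]=8sec²(8x), integral=tan(8x)/8 + C

Answer: (1/8)tan(8x) + C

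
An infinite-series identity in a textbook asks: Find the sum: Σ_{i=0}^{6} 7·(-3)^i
Geometric series: S = a(1 - r^n)/(1 - r)
a = 7, r = -3, n = 7
S = 7(1+2187)/4 = 3829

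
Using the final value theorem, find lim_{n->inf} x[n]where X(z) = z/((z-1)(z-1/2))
Final value theorem: lim x[n] = lim_{z->1} (z-1)*X(z)
(z-1)*X(z) = z/(z-1/2)
As z->1: 1/(1-1/2) = 1/(1/2) = 2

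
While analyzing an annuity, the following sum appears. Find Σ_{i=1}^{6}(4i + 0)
=4·Σ i + 0·6=4·21 + 0=84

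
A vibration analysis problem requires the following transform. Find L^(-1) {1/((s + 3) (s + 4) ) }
Partial fractions: 1/((s + 3)(s + 4))=A/(s + 3) + B/(s + 4)
Cover-up: A=1/(s + 4)|_{s=-3}=1; B=1/(s + 3)|_{s=-4}=-1
L^(-1)=e^(-3t) - e^(-4t)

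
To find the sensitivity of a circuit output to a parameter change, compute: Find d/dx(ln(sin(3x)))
Chain rule: d/dx[ln(u)] = u'/u where u = sin(3x)
u' = 3cos(3x)

Answer: (3cos(3x))/(sin(3x))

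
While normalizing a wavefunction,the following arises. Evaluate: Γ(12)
Γ(n) = (n-1)! for positive integers
Γ(12) = 11! = 39916800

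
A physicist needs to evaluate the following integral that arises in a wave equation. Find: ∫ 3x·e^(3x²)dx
Let u=3x², du=6x dx
∫ (1/2)e^u du=e^u/2 + C

Answer: e^(3x²)/2 + C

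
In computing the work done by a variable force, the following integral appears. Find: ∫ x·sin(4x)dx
By parts: u=x, dv=sin(4x) dx
du=dx, v=-cos(4x)/4
=-x·cos(4x)/4 + sin(4x)/4² + C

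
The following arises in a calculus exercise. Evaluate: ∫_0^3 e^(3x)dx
Antiderivative: (1/3)e^(3x)
Evaluate: (1/3)(e^9 - 1)

Answer: (e^9 - 1)/3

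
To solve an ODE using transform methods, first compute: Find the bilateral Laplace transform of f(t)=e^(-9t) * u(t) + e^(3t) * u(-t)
For e^(-9t)*u(t): L = 1/(s+9), Re(s) > -9
For e^(3t)*u(-t): L = -1/(s-3), Re(s) < 3
Combined: F(s) = 1/(s+9)-1/(s-3), -9 < Re(s) < 3

Answer: 1/(s+9)-1/(s-3), ROC: -9 < Re(s) < 3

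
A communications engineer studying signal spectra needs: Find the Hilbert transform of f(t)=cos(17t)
The Hilbert transform shifts each frequency component by -pi/2.
H{cos(wt)} = sin(wt)
With w = 17: H{cos(17t)} = sin(17t)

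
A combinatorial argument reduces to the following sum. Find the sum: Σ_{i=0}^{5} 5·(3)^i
Geometric series: S = a(1 - r^n)/(1 - r)
a = 5, r = 3, n = 6
S = 5(1-729)/-2 = 1820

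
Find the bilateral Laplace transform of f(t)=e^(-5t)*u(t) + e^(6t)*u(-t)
For e^(-5t) * u(t): L=1/(s + 5), Re(s) > -5
For e^(6t) * u(-t): L=-1/(s-6), Re(s) < 6
Combined: F(s)=1/(s + 5) - 1/(s-6), -5 < Re(s) < 6

Answer: 1/(s + 5) - 1/(s-6), ROC: -5 < Re(s) < 6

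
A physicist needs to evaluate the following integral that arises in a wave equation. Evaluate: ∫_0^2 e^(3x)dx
Antiderivative: (1/3)e^(3x)
Evaluate: (1/3)(e^6-1)

Answer: (e^6-1)/3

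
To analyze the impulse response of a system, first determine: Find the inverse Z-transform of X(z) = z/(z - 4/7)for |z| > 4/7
Standard pair: z/(z-a) <-> a^n*u[n] for causal signals
With a=4/7: x[n]=(4/7)^n*u[n]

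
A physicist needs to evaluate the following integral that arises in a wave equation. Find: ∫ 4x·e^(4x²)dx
Let u=4x², du=8x dx
∫ (1/2)e^u du=e^u/2+C

Answer: e^(4x²)/2+C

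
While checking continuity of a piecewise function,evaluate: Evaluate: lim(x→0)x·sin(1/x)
Squeeze theorem: -|x| ≤ x·sin(1/x) ≤ |x|
Since x → 0 as x → 0, by squeeze theorem the limit is 0

Answer: 0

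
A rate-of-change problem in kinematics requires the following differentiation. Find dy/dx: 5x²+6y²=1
Differentiate: 10x+12y·(dy/dx)=0
dy/dx=-10x/(12y)=-(5/6)·(x/y)

Answer: dy/dx=-(5/6)·(x/y)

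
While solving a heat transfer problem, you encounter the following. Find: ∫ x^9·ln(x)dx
By parts: u=ln(x), dv=x^9 dx
du=1/x dx, v=x^10/10
=x^10·ln(x)/10 - ∫ x^9/10 dx
=x^10·ln(x)/10 - x^10/100 + C

Answer: x^10(ln(x)/10 - 1/100) + C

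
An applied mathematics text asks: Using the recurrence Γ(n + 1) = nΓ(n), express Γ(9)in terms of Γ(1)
Γ(9)=8Γ(8)=8·7Γ(7)=...=8!·Γ(1)=40320·Γ(1)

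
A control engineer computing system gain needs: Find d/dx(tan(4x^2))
Chain rule: d/dx[tan(u)] = sec²(u)·u' where u = 4x^2
u' = 8x

Answer: 8x·sec²(4x^2)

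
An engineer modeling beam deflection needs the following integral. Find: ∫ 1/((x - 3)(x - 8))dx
Partial fractions: 1/((x-3)(x-8))=A/(x-3) + B/(x-8)
A=-1/5, B=1/5
∫ [-1/5· 1/(x-3) + 1/5· 1/(x-8)] dx
=(1/5)[ln|x-8| - ln|x-3|] + C

Answer: (1/5)·ln|(x-8)/(x-3)| + C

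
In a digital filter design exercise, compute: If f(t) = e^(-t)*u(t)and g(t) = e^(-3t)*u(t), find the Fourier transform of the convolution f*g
By the convolution theorem: F{f * g}=F(omega) * G(omega)
F(omega)=1/(1 + j * omega), G(omega)=1/(3 + j * omega)
F{f * g}=1/((1 + j * omega)(3 + j * omega))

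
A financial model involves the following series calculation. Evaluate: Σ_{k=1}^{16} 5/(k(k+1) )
Partial fractions: 5/(k(k + 1))=5/k - 5/(k + 1)
Telescoping sum: 5(1 - 1/17)=5·16/17

Answer: 80/17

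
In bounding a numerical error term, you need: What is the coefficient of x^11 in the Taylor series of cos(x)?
cos(x) has only even powers. Coefficient of x^11=0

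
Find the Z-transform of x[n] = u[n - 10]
Using the time-shift property: Z{u[n-10]}=z^(-10)*z/(z-1)
=z^(-9)/(z-1)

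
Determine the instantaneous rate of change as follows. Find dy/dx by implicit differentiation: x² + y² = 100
Differentiate both sides: 2x+2y·(dy/dx) = 0
Solve: dy/dx = -2x/(2y) = -x/y

Answer: dy/dx = -x/y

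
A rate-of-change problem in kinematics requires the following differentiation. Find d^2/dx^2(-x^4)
Apply power rule 2 times:
d^1: -4x^3
d^2: -12x^2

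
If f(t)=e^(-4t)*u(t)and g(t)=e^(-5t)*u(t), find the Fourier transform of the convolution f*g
By the convolution theorem: F{f*g}=F(omega)*G(omega)
F(omega)=1/(4 + j*omega), G(omega)=1/(5 + j*omega)
F{f*g}=1/((4 + j*omega)(5 + j*omega))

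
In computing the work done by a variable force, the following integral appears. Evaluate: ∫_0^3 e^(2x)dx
Antiderivative: (1/2)e^(2x)
Evaluate: (1/2)(e^6 - 1)

Answer: (e^6 - 1)/2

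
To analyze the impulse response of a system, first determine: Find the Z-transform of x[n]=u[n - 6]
Using the time-shift property: Z{u[n-6]} = z^(-6)*z/(z-1)
= z^(-5)/(z-1)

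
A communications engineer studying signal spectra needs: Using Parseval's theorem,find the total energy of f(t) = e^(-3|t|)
Parseval's theorem: E = integral |f(t)|^2 dt = (1/2pi) integral |F(omega)|^2 domega
E = integral_{-inf}^{inf} e^(-6|t|) dt = 2*integral_0^inf e^(-6t) dt = 2/(2*3) = 1/3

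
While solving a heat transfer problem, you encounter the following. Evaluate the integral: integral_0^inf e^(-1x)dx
integral_0^inf e^(-1x) dx = [-1/1*e^(-1x)]_0^inf
= 0 - (-1/1) = 1/1

Answer: 1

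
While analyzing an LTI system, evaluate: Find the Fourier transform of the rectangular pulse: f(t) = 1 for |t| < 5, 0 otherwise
F(omega)=integral from -5 to 5 of e^(-j*omega*t) dt
=2*sin(5*omega)/omega=10*sinc(5*omega/pi)

Answer: 2*sin(5*omega)/omega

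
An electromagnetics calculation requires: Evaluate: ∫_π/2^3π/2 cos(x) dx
Antiderivative: sin(x)
Evaluate at bounds: [sin(1·3π/2)/1] - [sin(1·π/2)/1]
=((-1) - (1))/1=-2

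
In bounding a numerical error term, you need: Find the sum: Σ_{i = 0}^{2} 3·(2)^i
Geometric series: S = a(1 - r^n)/(1 - r)
a = 3, r = 2, n = 3
S = 3(1-8)/-1 = 21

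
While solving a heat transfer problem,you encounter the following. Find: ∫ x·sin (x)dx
By parts: u=x, dv=sin(x) dx
du=dx, v=-cos(x)
=-x·cos(x) + sin(x) + C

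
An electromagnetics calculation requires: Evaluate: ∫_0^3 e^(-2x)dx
Antiderivative: (1/(-2))e^(-2x)
Evaluate: (1/(-2))(e^-6 - 1)

Answer: (e^-6 - 1)/(-2)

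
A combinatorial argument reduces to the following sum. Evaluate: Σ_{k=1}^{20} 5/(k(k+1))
Partial fractions: 5/(k(k+1))=5/k - 5/(k+1)
Telescoping sum: 5(1-1/21)=5·20/21

Answer: 100/21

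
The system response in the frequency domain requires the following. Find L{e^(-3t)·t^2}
First shifting: L{e^(at)f(t)}=F(s-a)
L{t^2}=2/s^3
Shift s → s+3: 2/(s+3)^3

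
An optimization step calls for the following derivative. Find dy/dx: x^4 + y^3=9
Differentiate: 4x^3+3y^2·(dy/dx) = 0
dy/dx = -4x^3/(3y^2)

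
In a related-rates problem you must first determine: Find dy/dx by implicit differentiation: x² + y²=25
Differentiate both sides: 2x + 2y·(dy/dx) = 0
Solve: dy/dx = -2x/(2y) = -x/y

Answer: dy/dx = -x/y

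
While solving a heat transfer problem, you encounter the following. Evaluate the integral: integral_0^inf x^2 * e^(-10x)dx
This is a Gamma integral. Substitute u = 10x (du = 10 dx):
integral_0^inf x^2 * e^(-10x) dx = (1/10^3) integral_0^inf u^2 * e^(-u) du
= Gamma(3)/10^3 = 2!/10^3 = 2/1000

Answer: 1/500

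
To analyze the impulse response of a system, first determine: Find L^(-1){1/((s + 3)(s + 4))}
Partial fractions: 1/((s+3)(s+4))=A/(s+3)+B/(s+4)
Cover-up: A=1/(s+4)|_{s=-3}=1; B=1/(s+3)|_{s=-4}=-1
L^(-1)=e^(-3t) - e^(-4t)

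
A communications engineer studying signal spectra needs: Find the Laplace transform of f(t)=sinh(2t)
L{sinh(at)} = a/(s²-a²)
L{sinh(2t)} = 2/(s²-4)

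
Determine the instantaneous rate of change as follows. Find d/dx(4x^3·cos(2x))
Product rule: (fg)'=f'g+fg'
f=4x^3, f'=12x^2
g=cos(2x), g'=-2·sin(2x)

Answer: 12x^2·cos(2x)-8x^3·sin(2x)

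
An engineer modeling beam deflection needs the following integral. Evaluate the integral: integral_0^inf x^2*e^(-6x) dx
This is a Gamma integral. Substitute u = 6x (du = 6 dx):
integral_0^inf x^2 * e^(-6x) dx = (1/6^3) integral_0^inf u^2 * e^(-u) du
= Gamma(3)/6^3 = 2!/6^3 = 2/216

Answer: 1/108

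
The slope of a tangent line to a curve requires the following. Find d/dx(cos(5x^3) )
Chain rule: d/dx[cos(u)] = -sin(u)·u' where u = 5x^3
u' = 15x^2

Answer: -15x^2·sin(5x^3)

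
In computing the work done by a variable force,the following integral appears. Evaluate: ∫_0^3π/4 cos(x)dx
Antiderivative: sin(x)
Evaluate at bounds: [sin(1·3π/4)/1] - [sin(1·0)/1]
= ((√2/2) - (0))/1 = √2/2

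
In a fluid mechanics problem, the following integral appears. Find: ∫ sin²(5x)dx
Using identity sin²(u)=(1 - cos(2u))/2:
∫ (1 - cos(10x))/2 dx=x/2 - sin(10x)/20 + C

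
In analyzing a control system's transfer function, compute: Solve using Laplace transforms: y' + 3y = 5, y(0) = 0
Take L of both sides: sY(s) - 0 + 3Y(s)=5/s
Y(s)(s + 3)=5/s + 0
Y(s)=5/(s(s + 3)) + 0/(s + 3)
Partial fractions: 5/(s(s + 3))=(5/3)/s - (5/3)/(s + 3)
So Y(s)=(5/3)/s - (5/3)/(s + 3)
Inverse transform (L^(-1){1/s}=1, L^(-1){1/(s + 3)}=e^(-3t)):

Answer: y(t)=5/3 - (5/3)·e^(-3t)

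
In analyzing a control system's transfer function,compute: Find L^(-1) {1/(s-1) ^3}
L^(-1){1/(s-a)^n} = t^(n-1)·e^(at)/(n-1)!
Here a = 1, n = 3: t^2·e^(t)/2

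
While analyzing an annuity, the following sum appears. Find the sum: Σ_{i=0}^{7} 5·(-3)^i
Geometric series: S = a(1 - r^n)/(1 - r)
a = 5, r = -3, n = 8
S = 5(1 - 6561)/4 = -8200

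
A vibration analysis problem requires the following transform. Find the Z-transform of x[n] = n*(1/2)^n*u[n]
Using the property Z{n*a^n*u[n]} = az/(z-a)^2
With a = 1/2: X(z) = (1/2)z/(z - 1/2)^2, |z| > 1/2

Answer: (1/2)z/(z - 1/2)^2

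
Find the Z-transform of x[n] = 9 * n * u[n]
Z{n * u[n]} = z/(z-1)^2
By linearity: Z{9 * n * u[n]} = 9z/(z-1)^2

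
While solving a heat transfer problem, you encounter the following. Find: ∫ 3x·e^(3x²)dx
Let u=3x², du=6x dx
∫ (1/2)e^u du=e^u/2+C

Answer: e^(3x²)/2+C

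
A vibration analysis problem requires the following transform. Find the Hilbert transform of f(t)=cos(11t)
The Hilbert transform shifts each frequency component by -pi/2.
H{cos(wt)} = sin(wt)
With w = 11: H{cos(11t)} = sin(11t)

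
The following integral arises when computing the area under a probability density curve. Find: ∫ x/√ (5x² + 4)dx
Let u = 5x² + 4, du = 10x dx
∫ (1/10)·u^(-1/2) du = √u/5 + C

Answer: √(5x² + 4)/5 + C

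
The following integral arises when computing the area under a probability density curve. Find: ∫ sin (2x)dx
Using substitution u=2x: ∫ sin(u) du/2=-cos(u)/2 + C

Answer: (-1/2)cos(2x) + C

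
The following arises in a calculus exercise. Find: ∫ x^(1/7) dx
Power rule: ∫ x^(1/7) dx=x^(8/7)/(8/7) + C

Answer: (7/8)·x^(8/7) + C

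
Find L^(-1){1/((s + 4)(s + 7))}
Partial fractions: 1/((s+4)(s+7)) = A/(s+4)+B/(s+7)
Cover-up: A = 1/(s+7)|_{s = -4} = 1/3; B = 1/(s+4)|_{s = -7} = -1/3
L^(-1) = (1/3)e^(-4t) - (1/3)e^(-7t)

Answer: (1/3)(e^(-4t) - e^(-7t))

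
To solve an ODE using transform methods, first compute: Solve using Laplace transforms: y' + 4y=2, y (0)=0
Take L of both sides: sY(s)-0+4Y(s)=2/s
Y(s)(s+4)=2/s+0
Y(s)=2/(s(s+4))+0/(s+4)
Partial fractions: 2/(s(s+4))=(1/2)/s - (1/2)/(s+4)
So Y(s)=(1/2)/s - (1/2)/(s+4)
Inverse transform (L^(-1){1/s}=1, L^(-1){1/(s+4)}=e^(-4t)):

Answer: y(t)=1/2 - (1/2)·e^(-4t)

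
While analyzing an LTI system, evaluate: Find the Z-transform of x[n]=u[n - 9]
Using the time-shift property: Z{u[n-9]}=z^(-9) * z/(z-1)
=z^(-8)/(z-1)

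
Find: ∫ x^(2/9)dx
Power rule: ∫ x^(2/9) dx=x^(11/9)/(11/9)+C

Answer: (9/11)·x^(11/9)+C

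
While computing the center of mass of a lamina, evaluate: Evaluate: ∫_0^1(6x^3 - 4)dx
Step 1: Find antiderivative F(x) = (3/2)x^4 - 4x
Step 2: F(1) - F(0) = -5/2 - (0) = -5/2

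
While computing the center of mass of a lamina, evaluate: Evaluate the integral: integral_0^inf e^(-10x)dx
integral_0^inf e^(-10x) dx=[-1/10*e^(-10x)]_0^inf
=0 - (-1/10)=1/10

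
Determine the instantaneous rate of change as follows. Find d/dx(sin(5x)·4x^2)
Product rule: (fg)' = f'g+fg'
f = sin(5x), f' = 5·cos(5x)
g = 4x^2, g' = 8x

Answer: 20·cos(5x)·x^2+8·sin(5x)·x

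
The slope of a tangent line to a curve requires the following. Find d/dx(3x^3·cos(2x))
Product rule: (fg)' = f'g + fg'
f = 3x^3, f' = 9x^2
g = cos(2x), g' = -2·sin(2x)

Answer: 9x^2·cos(2x) - 6x^3·sin(2x)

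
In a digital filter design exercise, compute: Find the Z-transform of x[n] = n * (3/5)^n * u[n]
Using the property Z{n*a^n*u[n]} = az/(z-a)^2
With a = 3/5: X(z) = (3/5)z/(z - 3/5)^2, |z| > 3/5

Answer: (3/5)z/(z - 3/5)^2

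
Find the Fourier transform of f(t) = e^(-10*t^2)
The Fourier transform of a Gaussian e^(-a*t^2) is sqrt(pi/a)*e^(-omega^2/(4a)).
With a = 10: F(omega) = sqrt(pi/10)*e^(-omega^2/40)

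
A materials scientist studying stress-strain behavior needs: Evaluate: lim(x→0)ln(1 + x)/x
L'Hôpital (0/0): lim 1/(1 + x) / 1 = 1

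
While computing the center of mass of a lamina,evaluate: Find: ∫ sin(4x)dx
Using substitution u = 4x: ∫ sin(u) du/4 = -cos(u)/4 + C

Answer: (-1/4)cos(4x) + C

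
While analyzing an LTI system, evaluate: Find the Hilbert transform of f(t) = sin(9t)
The Hilbert transform shifts each frequency component by -pi/2.
H{sin(wt)} = -cos(wt)
With w = 9: H{sin(9t)} = -cos(9t)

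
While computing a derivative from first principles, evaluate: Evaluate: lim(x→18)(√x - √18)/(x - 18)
Multiply by conjugate (√x + √18)/(√x + √18):
=(x - 18)/((x - 18)(√x + √18))=1/(√x + √18)
As x → 18: 1/(2√18)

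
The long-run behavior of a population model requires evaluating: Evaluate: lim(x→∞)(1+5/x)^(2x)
Rewrite as [(1+5/x)^x]^2.
lim(1+5/x)^x=e^5, so limit=(e^5)^2=e^10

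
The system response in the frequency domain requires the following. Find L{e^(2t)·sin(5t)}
First shifting: L{e^(at)f(t)}=F(s-a)
L{sin(5t)}=5/(s²+25)
Shift: 5/((s-2)²+25)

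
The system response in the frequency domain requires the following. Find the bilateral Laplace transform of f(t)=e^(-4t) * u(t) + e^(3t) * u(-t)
For e^(-4t) * u(t): L = 1/(s + 4), Re(s) > -4
For e^(3t) * u(-t): L = -1/(s-3), Re(s) < 3
Combined: F(s) = 1/(s + 4) - 1/(s-3), -4 < Re(s) < 3

Answer: 1/(s + 4) - 1/(s-3), ROC: -4 < Re(s) < 3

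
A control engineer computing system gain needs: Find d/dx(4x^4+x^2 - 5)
Power rule: d/dx(ax^n)=n·a·x^(n-1)
Term by term: 16·x^3 + 2·x

Answer: 16x^3 + 2x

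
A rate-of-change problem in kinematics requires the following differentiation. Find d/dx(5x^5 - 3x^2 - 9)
Power rule: d/dx(ax^n)=n·a·x^(n-1)
Term by term: 25·x^4 - 6·x

Answer: 25x^4 - 6x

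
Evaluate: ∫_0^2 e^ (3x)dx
Antiderivative: (1/3)e^(3x)
Evaluate: (1/3)(e^6-1)

Answer: (e^6-1)/3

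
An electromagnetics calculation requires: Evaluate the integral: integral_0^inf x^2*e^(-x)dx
This is a Gamma integral. Substitute u=1x:
integral_0^inf x^2 * e^(-x) dx=(1/1^3) integral_0^inf u^2 * e^(-u) du
=Gamma(3)/1^3=2!/1^3=2/1

Answer: 2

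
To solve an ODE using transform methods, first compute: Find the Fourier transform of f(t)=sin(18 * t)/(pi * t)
sin(W * t)/(pi * t)=(W/pi) * sinc(W * t/pi) is the impulse response of the ideal low-pass filter with cutoff W (here W=18).
Its Fourier transform is a rectangular function:
F(omega)=1 for |omega| < 18, 0 otherwise

Answer: rect(omega/36) [i.e., 1 for |omega| < 18, 0 otherwise]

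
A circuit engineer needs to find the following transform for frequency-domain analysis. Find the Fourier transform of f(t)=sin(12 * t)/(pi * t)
sin(W * t)/(pi * t)=(W/pi) * sinc(W * t/pi) is the impulse response of the ideal low-pass filter with cutoff W (here W=12).
Its Fourier transform is a rectangular function:
F(omega)=1 for |omega| < 12, 0 otherwise

Answer: rect(omega/24) [i.e., 1 for |omega| < 12, 0 otherwise]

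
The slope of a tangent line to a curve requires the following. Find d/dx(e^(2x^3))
Chain rule: d/dx[e^u] = e^u · u' where u = 2x^3
u' = 6x^2

Answer: 6x^2·e^(2x^3)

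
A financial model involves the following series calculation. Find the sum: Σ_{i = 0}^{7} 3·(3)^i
Geometric series: S=a(1 - r^n)/(1 - r)
a=3, r=3, n=8
S=3(1-6561)/-2=9840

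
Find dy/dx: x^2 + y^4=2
Differentiate: 2x+4y^3·(dy/dx)=0
dy/dx=-2x/(4y^3)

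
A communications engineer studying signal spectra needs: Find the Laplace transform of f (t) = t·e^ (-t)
L{t·e^(at)} = 1/(s-a)²
L{t·e^(-t)} = 1/(s+1)²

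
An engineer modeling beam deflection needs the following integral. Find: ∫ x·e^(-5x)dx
Integration by parts: u=x, dv=e^(-5x) dx
du=dx, v=e^(-5x)/(-5)
=x·e^(-5x)/(-5) - ∫ e^(-5x)/(-5) dx
=x·e^(-5x)/(-5) - e^(-5x)/25 + C

Answer: e^(-5x)(x/(-5) - 1/25) + C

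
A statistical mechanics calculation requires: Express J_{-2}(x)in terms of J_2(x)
For integer n: J_{-n}(x) = (-1)^n J_n(x)
With n = 2: J_{-2}(x) = (-1)^2 J_2(x) = J_2(x)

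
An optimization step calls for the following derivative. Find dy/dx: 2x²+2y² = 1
Differentiate: 4x+4y·(dy/dx) = 0
dy/dx = -4x/(4y) = -1·(x/y)

Answer: dy/dx = -1·(x/y)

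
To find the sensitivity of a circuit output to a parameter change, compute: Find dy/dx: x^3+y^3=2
Differentiate: 3x^2+3y^2·(dy/dx)=0
dy/dx=-3x^2/(3y^2)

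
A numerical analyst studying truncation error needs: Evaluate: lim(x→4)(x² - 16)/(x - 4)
Factor: (x² - 16) = (x-4)(x+4)
Cancel (x-4): lim(x→4) (x+4) = 8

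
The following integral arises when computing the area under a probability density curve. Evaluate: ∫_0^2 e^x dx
Antiderivative: e^x
Evaluate: (e^2 - 1)

Answer: e^2 - 1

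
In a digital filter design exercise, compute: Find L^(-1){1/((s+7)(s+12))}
Partial fractions: 1/((s+7)(s+12))=A/(s+7)+B/(s+12)
Cover-up: A=1/(s+12)|_{s=-7}=1/5; B=1/(s+7)|_{s=-12}=-1/5
L^(-1)=(1/5)e^(-7t) - (1/5)e^(-12t)

Answer: (1/5)(e^(-7t) - e^(-12t))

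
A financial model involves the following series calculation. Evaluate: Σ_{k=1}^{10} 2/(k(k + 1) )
Partial fractions: 2/(k(k + 1))=2/k - 2/(k + 1)
Telescoping sum: 2(1 - 1/11)=2·10/11

Answer: 20/11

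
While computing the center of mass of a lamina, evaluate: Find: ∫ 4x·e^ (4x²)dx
Let u=4x², du=8x dx
∫ (1/2)e^u du=e^u/2+C

Answer: e^(4x²)/2+C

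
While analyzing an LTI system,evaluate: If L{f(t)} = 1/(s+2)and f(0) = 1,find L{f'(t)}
L{f'(t)}=s·F(s) - f(0)=s/(s + 2) - 1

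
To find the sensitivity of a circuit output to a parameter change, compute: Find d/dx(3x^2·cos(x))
Product rule: (fg)'=f'g+fg'
f=3x^2, f'=6x
g=cos(x), g'=-sin(x)

Answer: 6x·cos(x)-3x^2·sin(x)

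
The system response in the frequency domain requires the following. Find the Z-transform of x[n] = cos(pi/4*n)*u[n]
Z{cos(w0 * n) * u[n]}=z(z - cos(w0))/(z^2-2z * cos(w0)+1)
With w0=pi/4: X(z)=z(z - cos(pi/4))/(z^2-2z * cos(pi/4)+1)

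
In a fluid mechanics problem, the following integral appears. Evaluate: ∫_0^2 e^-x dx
Antiderivative: -e^-x
Evaluate: -(e^-2-1)

Answer: (e^-2-1)/(-1)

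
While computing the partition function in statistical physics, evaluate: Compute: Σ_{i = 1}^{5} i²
Using formula: Σ i^2 = n(n+1)(2n+1)/6 = 5·6·11/6 = 55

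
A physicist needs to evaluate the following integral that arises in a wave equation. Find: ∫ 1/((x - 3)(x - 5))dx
Partial fractions: 1/((x-3)(x-5))=A/(x-3) + B/(x-5)
A=-1/2, B=1/2
∫ [-1/2· 1/(x-3) + 1/2· 1/(x-5)] dx
=(1/2)[ln|x-5| - ln|x-3|] + C

Answer: (1/2)·ln|(x-5)/(x-3)| + C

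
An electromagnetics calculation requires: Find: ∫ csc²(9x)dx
Since d/dx[-cot(9x)] = 9csc²(9x), integral = -cot(9x)/9+C

Answer: (-1/9)cot(9x)+C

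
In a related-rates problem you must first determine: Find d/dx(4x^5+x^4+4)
Power rule: d/dx(ax^n) = n·a·x^(n-1)
Term by term: 20·x^4 + 4·x^3

Answer: 20x^4 + 4x^3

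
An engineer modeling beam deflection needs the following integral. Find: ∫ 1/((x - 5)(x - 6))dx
Partial fractions: 1/((x-5)(x-6)) = A/(x-5) + B/(x-6)
A = -1, B = 1
∫ [-1· 1/(x-5) + 1· 1/(x-6)] dx
= (1)[ln|x-6| - ln|x-5|] + C

Answer: ln|(x-6)/(x-5)| + C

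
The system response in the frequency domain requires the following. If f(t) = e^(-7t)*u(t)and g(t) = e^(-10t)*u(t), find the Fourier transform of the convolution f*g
By the convolution theorem: F{f*g}=F(omega)*G(omega)
F(omega)=1/(7+j*omega), G(omega)=1/(10+j*omega)
F{f*g}=1/((7+j*omega)(10+j*omega))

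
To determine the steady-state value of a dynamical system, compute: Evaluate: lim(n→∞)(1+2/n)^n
This is the definition of e^2: lim(1 + 2/n)^n = e^2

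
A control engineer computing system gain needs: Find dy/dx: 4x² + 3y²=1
Differentiate: 8x + 6y·(dy/dx) = 0
dy/dx = -8x/(6y) = -(4/3)·(x/y)

Answer: dy/dx = -(4/3)·(x/y)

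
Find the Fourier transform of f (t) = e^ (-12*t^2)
The Fourier transform of a Gaussian e^(-a * t^2) is sqrt(pi/a) * e^(-omega^2/(4a)).
With a = 12: F(omega) = sqrt(pi/12) * e^(-omega^2/48)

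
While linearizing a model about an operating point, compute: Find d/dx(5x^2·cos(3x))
Product rule: (fg)'=f'g+fg'
f=5x^2, f'=10x
g=cos(3x), g'=-3·sin(3x)

Answer: 10x·cos(3x)-15x^2·sin(3x)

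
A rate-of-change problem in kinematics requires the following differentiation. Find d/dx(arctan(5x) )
d/dx[arctan(u)] = u'/(1 + u²), u = 5x, u' = 5

Answer: 5/(1 + 25x²)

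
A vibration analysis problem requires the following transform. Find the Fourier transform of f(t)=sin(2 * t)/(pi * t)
sin(W*t)/(pi*t)=(W/pi)*sinc(W*t/pi) is the impulse response of the ideal low-pass filter with cutoff W (here W=2).
Its Fourier transform is a rectangular function:
F(omega)=1 for |omega| < 2, 0 otherwise

Answer: rect(omega/4) [i.e., 1 for |omega| < 2, 0 otherwise]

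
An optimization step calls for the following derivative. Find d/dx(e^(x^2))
Chain rule: d/dx[e^u]=e^u · u' where u=x^2
u'=2x

Answer: 2x·e^(x^2)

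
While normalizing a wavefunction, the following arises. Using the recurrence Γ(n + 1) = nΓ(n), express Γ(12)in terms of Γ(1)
Γ(12)=11Γ(11)=11·10Γ(10)=...=11!·Γ(1)=39916800·Γ(1)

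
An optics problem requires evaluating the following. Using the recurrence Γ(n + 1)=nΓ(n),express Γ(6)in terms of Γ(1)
Γ(6)=5Γ(5)=5·4Γ(4)=...=5!·Γ(1)=120·Γ(1)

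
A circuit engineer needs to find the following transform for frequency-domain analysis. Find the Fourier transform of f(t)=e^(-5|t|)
Using the standard pair: F{e^(-a|t|)} = 2a/(a^2+omega^2)
With a = 5: F(omega) = 10/(25+omega^2)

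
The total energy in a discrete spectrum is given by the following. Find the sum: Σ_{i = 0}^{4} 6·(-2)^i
Geometric series: S=a(1 - r^n)/(1 - r)
a=6, r=-2, n=5
S=6(1+32)/3=66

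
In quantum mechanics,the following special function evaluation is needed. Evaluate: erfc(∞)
erfc(x) = 1 - erf(x); erfc(∞) = 1 - erf(∞) = 1 - 1 = 0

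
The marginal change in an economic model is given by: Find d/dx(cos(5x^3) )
Chain rule: d/dx[cos(u)]=-sin(u)·u' where u=5x^3
u'=15x^2

Answer: -15x^2·sin(5x^3)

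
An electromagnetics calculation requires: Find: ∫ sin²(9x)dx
Using identity sin²(u)=(1 - cos(2u))/2:
∫ (1 - cos(18x))/2 dx=x/2 - sin(18x)/36+C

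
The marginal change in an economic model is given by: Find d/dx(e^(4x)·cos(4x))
Product rule: (fg)' = f'g + fg'
f = e^(4x), f' = 4·e^(4x)
g = cos(4x), g' = -4·sin(4x)

Answer: 4·e^(4x)·cos(4x) - 4·e^(4x)·sin(4x)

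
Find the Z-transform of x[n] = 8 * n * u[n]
Z{n * u[n]}=z/(z-1)^2
By linearity: Z{8 * n * u[n]}=8z/(z-1)^2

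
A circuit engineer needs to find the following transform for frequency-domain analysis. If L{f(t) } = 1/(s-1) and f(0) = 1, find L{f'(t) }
L{f'(t)}=s·F(s) - f(0)=s/(s-1) - 1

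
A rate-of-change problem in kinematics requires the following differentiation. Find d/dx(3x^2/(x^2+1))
Quotient rule: (f/g)' = (f'g - fg')/g²
f = 3x^2, f' = 6x
g = x^2+1, g' = 2x

Answer: (6x·(x^2+1)-6x^3)/(x^2+1)²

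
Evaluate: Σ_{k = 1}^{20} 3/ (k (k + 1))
Partial fractions: 3/(k(k + 1)) = 3/k - 3/(k + 1)
Telescoping sum: 3(1 - 1/21) = 3·20/21

Answer: 20/7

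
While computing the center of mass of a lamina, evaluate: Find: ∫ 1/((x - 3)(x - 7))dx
Partial fractions: 1/((x-3)(x-7)) = A/(x-3) + B/(x-7)
A = -1/4, B = 1/4
∫ [-1/4· 1/(x-3) + 1/4· 1/(x-7)] dx
= (1/4)[ln|x-7| - ln|x-3|] + C

Answer: (1/4)·ln|(x-7)/(x-3)| + C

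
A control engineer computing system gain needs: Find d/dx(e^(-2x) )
Chain rule: d/dx[e^u] = e^u · u' where u = -2x
u' = -2

Answer: -2·e^(-2x)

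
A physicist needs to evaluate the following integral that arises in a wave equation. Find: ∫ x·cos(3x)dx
By parts: u = x, dv = cos(3x) dx
du = dx, v = sin(3x)/3
= x·sin(3x)/3 + cos(3x)/3² + C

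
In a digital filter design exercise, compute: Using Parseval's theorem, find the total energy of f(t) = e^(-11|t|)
Parseval's theorem: E = integral |f(t)|^2 dt = (1/2pi) integral |F(omega)|^2 domega
E = integral_{-inf}^{inf} e^(-22|t|) dt = 2*integral_0^inf e^(-22t) dt = 2/(2*11) = 1/11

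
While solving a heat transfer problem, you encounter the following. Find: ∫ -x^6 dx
Using power rule: ∫ -x^6 dx=-1/7 x^7+C=(-1/7)x^7+C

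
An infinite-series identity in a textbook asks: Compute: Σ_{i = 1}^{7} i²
Using formula: Σ i^2 = n(n+1)(2n+1)/6 = 7·8·15/6 = 140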